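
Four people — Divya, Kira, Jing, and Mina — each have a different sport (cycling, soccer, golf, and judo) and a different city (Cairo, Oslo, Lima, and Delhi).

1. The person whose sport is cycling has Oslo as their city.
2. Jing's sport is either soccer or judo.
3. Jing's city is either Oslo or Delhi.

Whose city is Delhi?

Jing

With clues 1–3, Divya, Kira, and Mina are impossible for the one with city Delhi.
That leaves Jing.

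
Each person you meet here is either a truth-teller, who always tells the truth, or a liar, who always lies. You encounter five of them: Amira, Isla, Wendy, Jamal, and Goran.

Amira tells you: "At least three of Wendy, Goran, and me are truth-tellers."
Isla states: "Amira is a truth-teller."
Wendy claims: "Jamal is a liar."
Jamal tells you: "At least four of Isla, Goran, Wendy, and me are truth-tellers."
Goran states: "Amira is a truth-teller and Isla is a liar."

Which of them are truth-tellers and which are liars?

Consider Amira. Suppose Amira is a truth-teller.
Then no assignment of the remaining roles makes every statement match its speaker's type — contradiction.
So Amira is a liar.
With that fixed, Isla's statement is false, so Isla is a liar.
With that fixed, Jamal's statement is false, so Jamal is a liar.
With that fixed, Goran's statement is false, so Goran is a liar.
With that fixed, Wendy's statement is true, so Wendy is a truth-teller.

Amira: liar, Isla: liar, Wendy: truth-teller, Jamal: liar, Goran: liar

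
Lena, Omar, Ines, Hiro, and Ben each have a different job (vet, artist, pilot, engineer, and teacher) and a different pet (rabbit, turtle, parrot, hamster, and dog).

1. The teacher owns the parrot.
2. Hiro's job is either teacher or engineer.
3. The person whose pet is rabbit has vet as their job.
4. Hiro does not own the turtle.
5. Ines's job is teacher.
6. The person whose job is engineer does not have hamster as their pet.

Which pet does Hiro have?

dog

With clues 1–3, rabbit is impossible for Hiro's pet.
With clues 1–4, turtle is impossible for Hiro's pet.
With clues 1–5, parrot is impossible for Hiro's pet.
With clues 1–6, hamster is impossible for Hiro's pet.
That leaves dog.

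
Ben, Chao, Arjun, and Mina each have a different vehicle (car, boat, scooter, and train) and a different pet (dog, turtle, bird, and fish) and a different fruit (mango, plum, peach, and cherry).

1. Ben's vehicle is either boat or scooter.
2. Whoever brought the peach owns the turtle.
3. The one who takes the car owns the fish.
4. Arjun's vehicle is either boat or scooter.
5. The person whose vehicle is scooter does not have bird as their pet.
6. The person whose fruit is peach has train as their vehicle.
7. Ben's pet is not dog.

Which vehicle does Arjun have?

With clues 1–4, car and train are impossible for Arjun's vehicle.
With clues 1–7, boat is impossible for Arjun's vehicle.
That leaves scooter.

scooter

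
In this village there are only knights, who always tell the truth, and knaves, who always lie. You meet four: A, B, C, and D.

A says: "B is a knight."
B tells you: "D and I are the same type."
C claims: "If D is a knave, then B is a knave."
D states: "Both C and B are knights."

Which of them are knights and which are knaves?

Consider A. Suppose A is a knave.
Then no assignment of the remaining roles makes every statement match its speaker's type — contradiction.
So A is a knight.
Consider B. Suppose B is a knave.
Then A's statement comes out false, contradicting A being a knight.
So B is a knight.
Consider C. Suppose C is a knave.
Then no assignment of the remaining roles makes every statement match its speaker's type — contradiction.
So C is a knight.
With that fixed, D's statement is true, so D is a knight.

A: knight, B: knight, C: knight, D: knight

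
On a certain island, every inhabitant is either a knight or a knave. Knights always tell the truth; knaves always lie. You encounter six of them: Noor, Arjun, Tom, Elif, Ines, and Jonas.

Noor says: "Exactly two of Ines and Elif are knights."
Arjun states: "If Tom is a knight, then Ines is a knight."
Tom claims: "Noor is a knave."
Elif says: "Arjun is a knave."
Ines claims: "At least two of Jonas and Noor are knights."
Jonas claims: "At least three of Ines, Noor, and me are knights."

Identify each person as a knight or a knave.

Consider Noor. Suppose Noor is a knight.
Then no assignment of the remaining roles makes every statement match its speaker's type — contradiction.
So Noor is a knave.
With that fixed, Tom's statement is true, so Tom is a knight.
With that fixed, Ines's statement is false, so Ines is a knave.
With that fixed, Jonas's statement is false, so Jonas is a knave.
With that fixed, Arjun's statement is false, so Arjun is a knave.
With that fixed, Elif's statement is true, so Elif is a knight.

Noor: knave, Arjun: knave, Tom: knight, Elif: knight, Ines: knave, Jonas: knave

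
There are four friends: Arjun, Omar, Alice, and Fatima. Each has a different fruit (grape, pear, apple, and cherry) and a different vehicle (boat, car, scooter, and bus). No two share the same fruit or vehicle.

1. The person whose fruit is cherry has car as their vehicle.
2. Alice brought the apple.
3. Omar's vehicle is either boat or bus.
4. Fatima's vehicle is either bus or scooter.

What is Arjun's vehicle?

car

With clues 1–4, boat, bus, and scooter are impossible for Arjun's vehicle.
That leaves car.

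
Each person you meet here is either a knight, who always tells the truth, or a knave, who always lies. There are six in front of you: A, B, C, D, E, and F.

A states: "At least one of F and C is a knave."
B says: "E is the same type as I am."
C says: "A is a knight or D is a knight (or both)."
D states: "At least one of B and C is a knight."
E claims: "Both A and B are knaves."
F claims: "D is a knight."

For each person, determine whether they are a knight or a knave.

Consider A. Suppose A is a knight.
Then no assignment of the remaining roles makes every statement match its speaker's type — contradiction.
So A is a knave.
Consider B. Suppose B is a knight.
Then no assignment of the remaining roles makes every statement match its speaker's type — contradiction.
So B is a knave.
With that fixed, E's statement is true, so E is a knight.
Consider C. Suppose C is a knave.
Then A's statement comes out true, contradicting A being a knave.
So C is a knight.
With that fixed, D's statement is true, so D is a knight.
With that fixed, F's statement is true, so F is a knight.

A: knave, B: knave, C: knight, D: knight, E: knight, F: knight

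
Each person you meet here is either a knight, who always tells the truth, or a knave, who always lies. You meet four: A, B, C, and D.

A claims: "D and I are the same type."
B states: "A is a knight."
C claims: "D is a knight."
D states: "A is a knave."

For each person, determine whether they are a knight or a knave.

A: knave, B: knave, C: knight, D: knight

Consider A. Suppose A is a knight.
Then no assignment of the remaining roles makes every statement match its speaker's type — contradiction.
So A is a knave.
With that fixed, B's statement is false, so B is a knave.
With that fixed, D's statement is true, so D is a knight.
With that fixed, C's statement is true, so C is a knight.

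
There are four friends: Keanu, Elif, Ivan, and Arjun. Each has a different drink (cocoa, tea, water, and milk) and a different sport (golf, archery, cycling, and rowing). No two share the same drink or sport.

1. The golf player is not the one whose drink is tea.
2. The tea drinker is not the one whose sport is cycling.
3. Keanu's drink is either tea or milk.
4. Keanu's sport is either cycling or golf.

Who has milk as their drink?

With clues 1–4, Arjun, Elif, and Ivan are impossible for the one with drink milk.
That leaves Keanu.

Keanu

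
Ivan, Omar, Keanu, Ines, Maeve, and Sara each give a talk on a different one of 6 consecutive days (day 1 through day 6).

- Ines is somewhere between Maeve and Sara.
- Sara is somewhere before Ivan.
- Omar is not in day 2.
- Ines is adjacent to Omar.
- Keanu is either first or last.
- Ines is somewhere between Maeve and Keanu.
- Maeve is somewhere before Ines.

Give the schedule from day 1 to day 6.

From clue 1: Ines is in {2,3,4,5}.
From clues 1–4: Omar is in {3,4,5}.
From clues 1–5: Keanu is in {1,6}.
From clues 1–7: Maeve → day 1, Ines → day 2, Omar → day 3, Sara → day 4, Ivan → day 5, Keanu → day 6.

Maeve, Ines, Omar, Sara, Ivan, Keanu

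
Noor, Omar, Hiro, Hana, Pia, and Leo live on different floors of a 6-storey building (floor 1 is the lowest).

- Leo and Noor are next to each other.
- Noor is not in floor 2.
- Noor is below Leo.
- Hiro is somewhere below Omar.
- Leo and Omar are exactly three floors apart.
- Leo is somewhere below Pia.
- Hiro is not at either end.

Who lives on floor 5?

Omar

With clues 1–5, Hana, Hiro, and Pia are ruled out for floor 5.
With clues 1–6, Noor is ruled out for floor 5.
With clues 1–7, Leo is ruled out for floor 5.
So floor 5 is Omar.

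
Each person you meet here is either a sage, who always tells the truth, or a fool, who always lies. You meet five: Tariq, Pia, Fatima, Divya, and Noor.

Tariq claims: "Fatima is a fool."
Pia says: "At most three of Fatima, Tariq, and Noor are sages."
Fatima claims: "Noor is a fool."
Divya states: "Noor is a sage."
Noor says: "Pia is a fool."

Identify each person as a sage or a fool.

Tariq: fool, Pia: sage, Fatima: sage, Divya: fool, Noor: fool

Regardless of anyone's role, Pia's statement is true, so Pia is a sage.
With that fixed, Noor's statement is false, so Noor is a fool.
With that fixed, Fatima's statement is true, so Fatima is a sage.
With that fixed, Divya's statement is false, so Divya is a fool.
With that fixed, Tariq's statement is false, so Tariq is a fool.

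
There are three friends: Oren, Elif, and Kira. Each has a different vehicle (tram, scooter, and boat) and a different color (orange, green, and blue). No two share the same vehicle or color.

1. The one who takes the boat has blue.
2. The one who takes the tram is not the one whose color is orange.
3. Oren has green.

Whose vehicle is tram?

With clues 1–3, Elif and Kira are impossible for the one with vehicle tram.
That leaves Oren.

Oren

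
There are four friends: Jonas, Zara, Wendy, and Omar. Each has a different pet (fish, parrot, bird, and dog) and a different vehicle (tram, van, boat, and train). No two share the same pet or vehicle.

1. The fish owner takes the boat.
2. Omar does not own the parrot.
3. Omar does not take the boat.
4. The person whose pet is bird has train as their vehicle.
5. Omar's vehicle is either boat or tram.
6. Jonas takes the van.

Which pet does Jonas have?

parrot

With clues 1–5, dog is impossible for Jonas's pet.
With clues 1–6, bird and fish are impossible for Jonas's pet.
That leaves parrot.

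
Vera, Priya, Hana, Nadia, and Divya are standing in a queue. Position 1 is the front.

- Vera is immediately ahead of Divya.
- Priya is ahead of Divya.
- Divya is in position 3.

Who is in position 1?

Priya

With clue 1, Divya is ruled out for position 1.
With clues 1–2, Vera is ruled out for position 1.
With clues 1–3, Hana and Nadia are ruled out for position 1.
So position 1 is Priya.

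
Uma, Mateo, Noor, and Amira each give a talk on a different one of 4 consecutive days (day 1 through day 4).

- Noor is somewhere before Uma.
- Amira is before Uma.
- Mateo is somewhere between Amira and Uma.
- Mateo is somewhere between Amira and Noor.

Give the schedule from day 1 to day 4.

From clue 1: Uma is in {2,3,4}.
From clues 1–2: Uma is in {3,4}.
From clues 1–3: Uma → day 4.
From clues 1–4: Amira → day 1, Mateo → day 2, Noor → day 3.

Amira, Mateo, Noor, Uma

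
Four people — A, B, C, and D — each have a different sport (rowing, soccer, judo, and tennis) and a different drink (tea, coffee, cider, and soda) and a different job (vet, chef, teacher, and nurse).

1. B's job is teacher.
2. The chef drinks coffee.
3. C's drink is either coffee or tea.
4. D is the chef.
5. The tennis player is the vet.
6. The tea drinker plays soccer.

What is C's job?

nurse

Clue 1 rules out teacher for C's job.
With clues 1–4, chef is impossible for C's job.
With clues 1–6, vet is impossible for C's job.
That leaves nurse.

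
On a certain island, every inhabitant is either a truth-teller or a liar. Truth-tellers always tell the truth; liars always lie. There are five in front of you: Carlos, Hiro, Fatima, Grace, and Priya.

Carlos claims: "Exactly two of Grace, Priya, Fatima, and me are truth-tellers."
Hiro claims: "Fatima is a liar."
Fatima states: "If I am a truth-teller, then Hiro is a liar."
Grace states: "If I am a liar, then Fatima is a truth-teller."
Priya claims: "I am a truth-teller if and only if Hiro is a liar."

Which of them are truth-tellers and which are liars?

Carlos: liar, Hiro: liar, Fatima: truth-teller, Grace: truth-teller, Priya: truth-teller

Consider Carlos. Suppose Carlos is a truth-teller.
Then no assignment of the remaining roles makes every statement match its speaker's type — contradiction.
So Carlos is a liar.
Consider Hiro. Suppose Hiro is a truth-teller.
Then whichever role Fatima has, Fatima's statement has the wrong truth value — contradiction.
So Hiro is a liar.
With that fixed, Fatima's statement is true, so Fatima is a truth-teller.
With that fixed, Grace's statement is true, so Grace is a truth-teller.
Consider Priya. Suppose Priya is a liar.
Then Carlos's statement comes out true, contradicting Carlos being a liar.
So Priya is a truth-teller.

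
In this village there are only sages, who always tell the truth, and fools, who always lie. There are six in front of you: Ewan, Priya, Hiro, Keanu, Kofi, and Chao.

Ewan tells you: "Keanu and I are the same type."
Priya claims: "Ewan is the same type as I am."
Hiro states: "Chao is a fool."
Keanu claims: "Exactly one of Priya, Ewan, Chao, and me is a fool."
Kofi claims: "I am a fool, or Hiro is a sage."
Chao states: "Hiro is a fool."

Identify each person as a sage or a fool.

Consider Ewan. Suppose Ewan is a fool.
Then whichever role Priya has, Priya's statement has the wrong truth value — contradiction.
So Ewan is a sage.
Consider Priya. Suppose Priya is a fool.
Then no assignment of the remaining roles makes every statement match its speaker's type — contradiction.
So Priya is a sage.
Consider Hiro. Suppose Hiro is a fool.
Then whichever role Kofi has, Kofi's statement has the wrong truth value — contradiction.
So Hiro is a sage.
With that fixed, Kofi's statement is true, so Kofi is a sage.
With that fixed, Chao's statement is false, so Chao is a fool.
Consider Keanu. Suppose Keanu is a fool.
Then Ewan's statement comes out false, contradicting Ewan being a sage.
So Keanu is a sage.

Ewan: sage, Priya: sage, Hiro: sage, Keanu: sage, Kofi: sage, Chao: fool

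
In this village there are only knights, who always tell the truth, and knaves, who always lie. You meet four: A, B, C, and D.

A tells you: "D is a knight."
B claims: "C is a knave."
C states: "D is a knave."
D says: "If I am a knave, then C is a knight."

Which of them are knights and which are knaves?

A: knight, B: knight, C: knave, D: knight

Consider A. Suppose A is a knave.
Then no assignment of the remaining roles makes every statement match its speaker's type — contradiction.
So A is a knight.
Consider B. Suppose B is a knave.
Then no assignment of the remaining roles makes every statement match its speaker's type — contradiction.
So B is a knight.
Consider C. Suppose C is a knight.
Then B's statement comes out false, contradicting B being a knight.
So C is a knave.
Consider D. Suppose D is a knave.
Then A's statement comes out false, contradicting A being a knight.
So D is a knight.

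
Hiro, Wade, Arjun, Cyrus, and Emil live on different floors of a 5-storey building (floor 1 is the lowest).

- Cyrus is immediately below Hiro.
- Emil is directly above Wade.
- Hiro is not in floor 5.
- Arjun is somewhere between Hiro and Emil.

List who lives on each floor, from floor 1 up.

Cyrus, Hiro, Arjun, Wade, Emil

From clue 1: Hiro is in {2,3,4,5}.
From clues 1–2: Arjun is in {1,3,5}.
From clues 1–3: Hiro is in {2,3,4}.
From clues 1–4: Cyrus → floor 1, Hiro → floor 2, Arjun → floor 3, Wade → floor 4, Emil → floor 5.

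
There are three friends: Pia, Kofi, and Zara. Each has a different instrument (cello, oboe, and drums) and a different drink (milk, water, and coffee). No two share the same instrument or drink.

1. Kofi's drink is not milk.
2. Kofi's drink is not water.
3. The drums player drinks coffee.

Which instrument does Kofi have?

With clues 1–3, cello and oboe are impossible for Kofi's instrument.
That leaves drums.

drums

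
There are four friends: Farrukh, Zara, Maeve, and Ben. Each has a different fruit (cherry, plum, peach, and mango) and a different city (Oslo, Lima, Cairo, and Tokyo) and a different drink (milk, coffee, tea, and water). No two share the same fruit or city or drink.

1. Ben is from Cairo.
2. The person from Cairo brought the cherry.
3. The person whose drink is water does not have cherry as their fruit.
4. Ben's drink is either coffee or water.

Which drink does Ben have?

coffee

With clues 1–3, water is impossible for Ben's drink.
With clues 1–4, milk and tea are impossible for Ben's drink.
That leaves coffee.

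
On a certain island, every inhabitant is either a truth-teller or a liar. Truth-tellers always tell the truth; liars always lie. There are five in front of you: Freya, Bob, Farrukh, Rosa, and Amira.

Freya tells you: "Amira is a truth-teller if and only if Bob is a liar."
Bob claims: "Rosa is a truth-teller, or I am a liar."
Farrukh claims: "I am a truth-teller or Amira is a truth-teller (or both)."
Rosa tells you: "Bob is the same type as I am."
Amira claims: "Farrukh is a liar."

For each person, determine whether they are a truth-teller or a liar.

Freya: truth-teller, Bob: truth-teller, Farrukh: truth-teller, Rosa: truth-teller, Amira: liar

Consider Freya. Suppose Freya is a liar.
Then no assignment of the remaining roles makes every statement match its speaker's type — contradiction.
So Freya is a truth-teller.
Consider Bob. Suppose Bob is a liar.
Then Bob's own statement would have to be false, but it can't be — contradiction.
So Bob is a truth-teller.
Consider Farrukh. Suppose Farrukh is a liar.
Then no assignment of the remaining roles makes every statement match its speaker's type — contradiction.
So Farrukh is a truth-teller.
With that fixed, Amira's statement is false, so Amira is a liar.
Consider Rosa. Suppose Rosa is a liar.
Then Bob's statement comes out false, contradicting Bob being a truth-teller.
So Rosa is a truth-teller.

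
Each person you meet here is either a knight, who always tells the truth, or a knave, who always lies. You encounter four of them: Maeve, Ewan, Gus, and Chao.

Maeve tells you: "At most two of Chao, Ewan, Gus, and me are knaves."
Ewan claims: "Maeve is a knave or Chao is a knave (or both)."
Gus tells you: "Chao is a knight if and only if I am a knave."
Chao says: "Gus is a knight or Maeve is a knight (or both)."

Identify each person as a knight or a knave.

Maeve: knave, Ewan: knight, Gus: knave, Chao: knave

Consider Maeve. Suppose Maeve is a knight.
Then no assignment of the remaining roles makes every statement match its speaker's type — contradiction.
So Maeve is a knave.
With that fixed, Ewan's statement is true, so Ewan is a knight.
Consider Gus. Suppose Gus is a knight.
Then Maeve's statement comes out true, contradicting Maeve being a knave.
So Gus is a knave.
With that fixed, Chao's statement is false, so Chao is a knave.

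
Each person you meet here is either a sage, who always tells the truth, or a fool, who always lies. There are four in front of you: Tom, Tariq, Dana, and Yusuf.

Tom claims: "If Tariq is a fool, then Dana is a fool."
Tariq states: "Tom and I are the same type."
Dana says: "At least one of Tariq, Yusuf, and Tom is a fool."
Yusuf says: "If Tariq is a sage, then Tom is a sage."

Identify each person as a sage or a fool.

Tom: sage, Tariq: sage, Dana: fool, Yusuf: sage

Consider Tom. Suppose Tom is a fool.
Then whichever role Tariq has, Tariq's statement has the wrong truth value — contradiction.
So Tom is a sage.
With that fixed, Yusuf's statement is true, so Yusuf is a sage.
Consider Tariq. Suppose Tariq is a fool.
Then no assignment of the remaining roles makes every statement match its speaker's type — contradiction.
So Tariq is a sage.
With that fixed, Dana's statement is false, so Dana is a fool.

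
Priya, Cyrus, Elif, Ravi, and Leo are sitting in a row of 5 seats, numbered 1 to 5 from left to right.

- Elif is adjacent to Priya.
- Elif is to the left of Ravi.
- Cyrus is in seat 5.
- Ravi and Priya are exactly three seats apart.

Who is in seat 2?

With clues 1–2, Ravi is ruled out for seat 2.
With clues 1–3, Cyrus and Leo are ruled out for seat 2.
With clues 1–4, Priya is ruled out for seat 2.
So seat 2 is Elif.

Elif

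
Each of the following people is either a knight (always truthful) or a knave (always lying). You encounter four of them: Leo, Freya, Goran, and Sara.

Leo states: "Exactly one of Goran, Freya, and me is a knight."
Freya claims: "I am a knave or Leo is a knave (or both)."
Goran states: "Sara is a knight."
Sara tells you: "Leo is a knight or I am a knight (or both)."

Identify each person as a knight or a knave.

Consider Leo. Suppose Leo is a knight.
Then whichever role Freya has, Freya's statement has the wrong truth value — contradiction.
So Leo is a knave.
With that fixed, Freya's statement is true, so Freya is a knight.
Consider Goran. Suppose Goran is a knave.
Then Leo's statement comes out true, contradicting Leo being a knave.
So Goran is a knight.
Consider Sara. Suppose Sara is a knave.
Then Goran's statement comes out false, contradicting Goran being a knight.
So Sara is a knight.

Leo: knave, Freya: knight, Goran: knight, Sara: knight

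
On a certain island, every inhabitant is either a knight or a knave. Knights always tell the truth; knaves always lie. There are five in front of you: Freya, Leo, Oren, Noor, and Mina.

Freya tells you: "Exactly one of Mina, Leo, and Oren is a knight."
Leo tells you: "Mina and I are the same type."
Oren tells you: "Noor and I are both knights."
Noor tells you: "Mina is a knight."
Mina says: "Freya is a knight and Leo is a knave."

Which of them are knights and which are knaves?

Consider Freya. Suppose Freya is a knave.
Then no assignment of the remaining roles makes every statement match its speaker's type — contradiction.
So Freya is a knight.
Consider Leo. Suppose Leo is a knight.
Then no assignment of the remaining roles makes every statement match its speaker's type — contradiction.
So Leo is a knave.
With that fixed, Mina's statement is true, so Mina is a knight.
With that fixed, Noor's statement is true, so Noor is a knight.
Consider Oren. Suppose Oren is a knight.
Then Freya's statement comes out false, contradicting Freya being a knight.
So Oren is a knave.

Freya: knight, Leo: knave, Oren: knave, Noor: knight, Mina: knight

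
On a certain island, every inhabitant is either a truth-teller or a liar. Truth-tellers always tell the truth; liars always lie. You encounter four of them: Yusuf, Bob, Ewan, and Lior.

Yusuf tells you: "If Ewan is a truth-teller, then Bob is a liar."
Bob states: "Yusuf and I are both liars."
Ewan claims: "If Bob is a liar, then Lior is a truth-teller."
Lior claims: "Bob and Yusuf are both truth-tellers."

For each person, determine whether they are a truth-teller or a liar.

Yusuf: truth-teller, Bob: liar, Ewan: liar, Lior: liar

Consider Yusuf. Suppose Yusuf is a liar.
Then whichever role Bob has, Bob's statement has the wrong truth value — contradiction.
So Yusuf is a truth-teller.
With that fixed, Bob's statement is false, so Bob is a liar.
With that fixed, Lior's statement is false, so Lior is a liar.
With that fixed, Ewan's statement is false, so Ewan is a liar.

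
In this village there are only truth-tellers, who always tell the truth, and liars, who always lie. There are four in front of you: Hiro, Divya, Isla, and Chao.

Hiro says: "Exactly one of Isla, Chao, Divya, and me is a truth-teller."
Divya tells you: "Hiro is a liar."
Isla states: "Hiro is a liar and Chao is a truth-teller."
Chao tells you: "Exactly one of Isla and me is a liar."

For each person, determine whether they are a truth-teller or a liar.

Hiro: truth-teller, Divya: liar, Isla: liar, Chao: liar

Consider Hiro. Suppose Hiro is a liar.
Then no assignment of the remaining roles makes every statement match its speaker's type — contradiction.
So Hiro is a truth-teller.
With that fixed, Divya's statement is false, so Divya is a liar.
With that fixed, Isla's statement is false, so Isla is a liar.
Consider Chao. Suppose Chao is a truth-teller.
Then Hiro's statement comes out false, contradicting Hiro being a truth-teller.
So Chao is a liar.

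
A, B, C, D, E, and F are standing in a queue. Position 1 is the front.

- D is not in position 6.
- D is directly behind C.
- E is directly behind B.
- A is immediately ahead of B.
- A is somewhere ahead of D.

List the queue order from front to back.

From clue 1: D is in {1,2,3,4,5}.
From clues 1–2: C is in {1,2,3,4}.
From clues 1–4: A is in {1,3,4}.
From clues 1–5: A → position 1, B → position 2, E → position 3, C → position 4, D → position 5, F → position 6.

A, B, E, C, D, F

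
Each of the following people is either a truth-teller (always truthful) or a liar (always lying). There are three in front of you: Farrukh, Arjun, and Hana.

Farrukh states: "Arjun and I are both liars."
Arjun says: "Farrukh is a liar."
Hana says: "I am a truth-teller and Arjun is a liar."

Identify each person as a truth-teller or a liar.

Farrukh: liar, Arjun: truth-teller, Hana: liar

Consider Farrukh. Suppose Farrukh is a truth-teller.
Then Farrukh's own statement would have to be true, but it can't be — contradiction.
So Farrukh is a liar.
With that fixed, Arjun's statement is true, so Arjun is a truth-teller.
With that fixed, Hana's statement is false, so Hana is a liar.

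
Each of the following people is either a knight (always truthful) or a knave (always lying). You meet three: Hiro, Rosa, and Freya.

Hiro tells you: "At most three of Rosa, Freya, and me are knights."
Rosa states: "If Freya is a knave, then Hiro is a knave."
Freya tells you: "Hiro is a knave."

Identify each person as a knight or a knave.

Hiro: knight, Rosa: knave, Freya: knave

Regardless of anyone's role, Hiro's statement is true, so Hiro is a knight.
With that fixed, Freya's statement is false, so Freya is a knave.
With that fixed, Rosa's statement is false, so Rosa is a knave.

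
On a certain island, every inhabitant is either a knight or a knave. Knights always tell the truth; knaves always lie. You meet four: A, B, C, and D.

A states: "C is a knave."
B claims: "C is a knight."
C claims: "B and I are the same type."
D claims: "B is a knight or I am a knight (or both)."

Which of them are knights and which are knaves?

A: knave, B: knight, C: knight, D: knight

Consider A. Suppose A is a knight.
Then no assignment of the remaining roles makes every statement match its speaker's type — contradiction.
So A is a knave.
Consider B. Suppose B is a knave.
Then whichever role C has, C's statement has the wrong truth value — contradiction.
So B is a knight.
With that fixed, D's statement is true, so D is a knight.
Consider C. Suppose C is a knave.
Then A's statement comes out true, contradicting A being a knave.
So C is a knight.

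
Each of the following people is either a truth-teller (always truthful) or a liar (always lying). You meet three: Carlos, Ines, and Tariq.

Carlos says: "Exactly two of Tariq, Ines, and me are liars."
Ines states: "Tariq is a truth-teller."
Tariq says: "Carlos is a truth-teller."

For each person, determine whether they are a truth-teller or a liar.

Carlos: liar, Ines: liar, Tariq: liar

Consider Carlos. Suppose Carlos is a truth-teller.
Then no assignment of the remaining roles makes every statement match its speaker's type — contradiction.
So Carlos is a liar.
With that fixed, Tariq's statement is false, so Tariq is a liar.
With that fixed, Ines's statement is false, so Ines is a liar.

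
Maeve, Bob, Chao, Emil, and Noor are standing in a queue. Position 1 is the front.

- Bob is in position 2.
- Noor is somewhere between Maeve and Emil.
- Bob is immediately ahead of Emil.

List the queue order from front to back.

Chao, Bob, Emil, Noor, Maeve

From clue 1: Bob → position 2.
From clues 1–2: Noor is in {3,4}.
From clues 1–3: Chao → position 1, Emil → position 3, Noor → position 4, Maeve → position 5.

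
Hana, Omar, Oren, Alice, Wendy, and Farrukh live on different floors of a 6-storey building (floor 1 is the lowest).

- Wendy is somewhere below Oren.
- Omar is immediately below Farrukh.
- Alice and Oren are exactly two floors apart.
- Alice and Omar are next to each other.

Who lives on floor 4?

Alice

With clues 1–3, Farrukh is ruled out for floor 4.
With clues 1–4, Hana, Omar, Oren, and Wendy are ruled out for floor 4.
So floor 4 is Alice.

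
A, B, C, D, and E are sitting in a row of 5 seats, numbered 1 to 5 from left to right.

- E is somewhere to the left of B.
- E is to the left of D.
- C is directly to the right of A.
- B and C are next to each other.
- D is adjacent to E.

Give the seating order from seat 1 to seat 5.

From clue 1: B is in {2,3,4,5}.
From clues 1–2: E is in {1,2,3}.
From clues 1–3: E is in {1,3}.
From clues 1–4: E → seat 1.
From clues 1–5: D → seat 2, A → seat 3, C → seat 4, B → seat 5.

E, D, A, C, B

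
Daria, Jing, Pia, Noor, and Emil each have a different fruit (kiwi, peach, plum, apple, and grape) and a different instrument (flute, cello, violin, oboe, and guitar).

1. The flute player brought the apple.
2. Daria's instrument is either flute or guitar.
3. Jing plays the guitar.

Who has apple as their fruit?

With clues 1–3, Emil, Jing, Noor, and Pia are impossible for the one with fruit apple.
That leaves Daria.

Daria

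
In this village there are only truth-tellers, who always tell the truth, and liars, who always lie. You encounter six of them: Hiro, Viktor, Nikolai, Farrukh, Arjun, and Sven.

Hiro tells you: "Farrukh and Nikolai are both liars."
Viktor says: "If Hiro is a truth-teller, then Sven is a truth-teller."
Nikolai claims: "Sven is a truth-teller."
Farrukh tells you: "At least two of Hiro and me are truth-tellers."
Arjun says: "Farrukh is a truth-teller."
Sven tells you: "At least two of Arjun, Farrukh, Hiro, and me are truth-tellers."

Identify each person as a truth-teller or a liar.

Consider Hiro. Suppose Hiro is a liar.
Then no assignment of the remaining roles makes every statement match its speaker's type — contradiction.
So Hiro is a truth-teller.
Consider Viktor. Suppose Viktor is a truth-teller.
Then no assignment of the remaining roles makes every statement match its speaker's type — contradiction.
So Viktor is a liar.
Consider Nikolai. Suppose Nikolai is a truth-teller.
Then Hiro's statement comes out false, contradicting Hiro being a truth-teller.
So Nikolai is a liar.
Consider Farrukh. Suppose Farrukh is a truth-teller.
Then Hiro's statement comes out false, contradicting Hiro being a truth-teller.
So Farrukh is a liar.
With that fixed, Arjun's statement is false, so Arjun is a liar.
Consider Sven. Suppose Sven is a truth-teller.
Then Viktor's statement comes out true, contradicting Viktor being a liar.
So Sven is a liar.

Hiro: truth-teller, Viktor: liar, Nikolai: liar, Farrukh: liar, Arjun: liar, Sven: liar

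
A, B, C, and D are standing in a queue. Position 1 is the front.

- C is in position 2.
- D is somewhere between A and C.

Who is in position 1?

With clue 1, C is ruled out for position 1.
With clues 1–2, A and D are ruled out for position 1.
So position 1 is B.

B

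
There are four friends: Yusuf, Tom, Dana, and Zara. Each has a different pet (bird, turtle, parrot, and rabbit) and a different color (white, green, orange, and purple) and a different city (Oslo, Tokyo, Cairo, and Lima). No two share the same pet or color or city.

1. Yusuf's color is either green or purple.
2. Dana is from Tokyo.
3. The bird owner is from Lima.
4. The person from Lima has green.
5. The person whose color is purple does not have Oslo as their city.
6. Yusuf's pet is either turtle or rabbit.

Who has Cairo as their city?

With clues 1–2, Dana is impossible for the one with city Cairo.
With clues 1–6, Tom and Zara are impossible for the one with city Cairo.
That leaves Yusuf.

Yusuf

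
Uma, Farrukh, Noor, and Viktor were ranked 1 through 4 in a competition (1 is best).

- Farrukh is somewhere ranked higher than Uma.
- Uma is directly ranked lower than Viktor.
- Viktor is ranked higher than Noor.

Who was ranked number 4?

Noor

With clue 1, Farrukh is ruled out for rank 4.
With clues 1–2, Viktor is ruled out for rank 4.
With clues 1–3, Uma is ruled out for rank 4.
So rank 4 is Noor.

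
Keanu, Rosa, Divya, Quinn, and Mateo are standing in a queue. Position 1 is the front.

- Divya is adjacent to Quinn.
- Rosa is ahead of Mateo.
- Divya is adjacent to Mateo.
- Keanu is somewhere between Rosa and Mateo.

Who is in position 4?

Divya

With clues 1–3, Keanu and Rosa are ruled out for position 4.
With clues 1–4, Mateo and Quinn are ruled out for position 4.
So position 4 is Divya.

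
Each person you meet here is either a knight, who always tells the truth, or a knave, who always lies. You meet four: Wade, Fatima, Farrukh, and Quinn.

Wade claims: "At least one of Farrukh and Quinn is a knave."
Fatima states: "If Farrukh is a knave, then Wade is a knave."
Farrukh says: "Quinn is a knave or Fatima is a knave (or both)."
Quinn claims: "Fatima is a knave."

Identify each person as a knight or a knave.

Consider Wade. Suppose Wade is a knave.
Then no assignment of the remaining roles makes every statement match its speaker's type — contradiction.
So Wade is a knight.
Consider Fatima. Suppose Fatima is a knave.
Then no assignment of the remaining roles makes every statement match its speaker's type — contradiction.
So Fatima is a knight.
With that fixed, Quinn's statement is false, so Quinn is a knave.
With that fixed, Farrukh's statement is true, so Farrukh is a knight.

Wade: knight, Fatima: knight, Farrukh: knight, Quinn: knave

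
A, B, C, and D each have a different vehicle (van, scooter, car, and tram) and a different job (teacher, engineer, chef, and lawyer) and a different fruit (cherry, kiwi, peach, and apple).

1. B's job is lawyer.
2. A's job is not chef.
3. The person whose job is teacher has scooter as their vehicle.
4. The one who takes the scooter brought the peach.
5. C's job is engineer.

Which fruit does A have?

peach

With clues 1–5, apple, cherry, and kiwi are impossible for A's fruit.
That leaves peach.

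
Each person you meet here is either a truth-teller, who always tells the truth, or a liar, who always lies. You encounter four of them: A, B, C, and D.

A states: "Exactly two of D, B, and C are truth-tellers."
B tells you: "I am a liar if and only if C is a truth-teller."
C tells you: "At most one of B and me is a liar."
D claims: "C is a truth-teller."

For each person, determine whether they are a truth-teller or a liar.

Consider A. Suppose A is a truth-teller.
Then no assignment of the remaining roles makes every statement match its speaker's type — contradiction.
So A is a liar.
Consider B. Suppose B is a truth-teller.
Then no assignment of the remaining roles makes every statement match its speaker's type — contradiction.
So B is a liar.
Consider C. Suppose C is a truth-teller.
Then B's statement comes out true, contradicting B being a liar.
So C is a liar.
With that fixed, D's statement is false, so D is a liar.

A: liar, B: liar, C: liar, D: liar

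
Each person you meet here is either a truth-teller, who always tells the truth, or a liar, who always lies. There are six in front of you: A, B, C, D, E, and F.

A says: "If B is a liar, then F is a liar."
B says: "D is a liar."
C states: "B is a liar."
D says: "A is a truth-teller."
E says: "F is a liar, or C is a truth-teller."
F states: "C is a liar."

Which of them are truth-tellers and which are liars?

Consider A. Suppose A is a liar.
Then no assignment of the remaining roles makes every statement match its speaker's type — contradiction.
So A is a truth-teller.
With that fixed, D's statement is true, so D is a truth-teller.
With that fixed, B's statement is false, so B is a liar.
With that fixed, C's statement is true, so C is a truth-teller.
With that fixed, E's statement is true, so E is a truth-teller.
With that fixed, F's statement is false, so F is a liar.

A: truth-teller, B: liar, C: truth-teller, D: truth-teller, E: truth-teller, F: liar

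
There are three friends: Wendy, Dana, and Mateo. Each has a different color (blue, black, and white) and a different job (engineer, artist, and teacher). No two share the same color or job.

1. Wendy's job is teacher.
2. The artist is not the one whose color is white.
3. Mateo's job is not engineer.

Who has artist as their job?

Clue 1 rules out Wendy for the one with job artist.
With clues 1–3, Dana is impossible for the one with job artist.
That leaves Mateo.

Mateo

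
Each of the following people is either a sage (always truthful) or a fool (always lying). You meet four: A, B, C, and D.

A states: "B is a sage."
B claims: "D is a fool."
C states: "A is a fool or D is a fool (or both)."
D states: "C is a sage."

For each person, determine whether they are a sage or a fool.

A: fool, B: fool, C: sage, D: sage

Consider A. Suppose A is a sage.
Then no assignment of the remaining roles makes every statement match its speaker's type — contradiction.
So A is a fool.
With that fixed, C's statement is true, so C is a sage.
With that fixed, D's statement is true, so D is a sage.
With that fixed, B's statement is false, so B is a fool.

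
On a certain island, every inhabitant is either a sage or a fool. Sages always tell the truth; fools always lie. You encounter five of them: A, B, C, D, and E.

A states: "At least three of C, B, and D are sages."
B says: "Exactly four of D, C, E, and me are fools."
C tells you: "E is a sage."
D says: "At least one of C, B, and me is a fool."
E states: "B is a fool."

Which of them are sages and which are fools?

Consider A. Suppose A is a sage.
Then no assignment of the remaining roles makes every statement match its speaker's type — contradiction.
So A is a fool.
Consider B. Suppose B is a sage.
Then B's own statement would have to be true, but it can't be — contradiction.
So B is a fool.
With that fixed, D's statement is true, so D is a sage.
With that fixed, E's statement is true, so E is a sage.
With that fixed, C's statement is true, so C is a sage.

A: fool, B: fool, C: sage, D: sage, E: sage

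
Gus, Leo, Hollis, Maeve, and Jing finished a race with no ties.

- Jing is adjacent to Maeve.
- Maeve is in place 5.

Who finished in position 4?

With clues 1–2, Gus, Hollis, Leo, and Maeve are ruled out for place 4.
So place 4 is Jing.

Jing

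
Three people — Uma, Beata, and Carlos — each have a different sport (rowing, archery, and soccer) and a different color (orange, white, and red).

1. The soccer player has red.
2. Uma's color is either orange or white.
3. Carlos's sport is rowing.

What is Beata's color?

With clues 1–3, orange and white are impossible for Beata's color.
That leaves red.

red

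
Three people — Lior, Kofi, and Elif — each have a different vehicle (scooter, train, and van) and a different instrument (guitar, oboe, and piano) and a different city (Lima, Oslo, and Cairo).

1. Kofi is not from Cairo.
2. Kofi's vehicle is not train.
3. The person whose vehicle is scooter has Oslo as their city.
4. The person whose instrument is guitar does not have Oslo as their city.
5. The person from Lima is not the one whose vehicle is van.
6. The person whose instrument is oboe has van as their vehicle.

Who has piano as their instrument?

With clues 1–6, Elif and Lior are impossible for the one with instrument piano.
That leaves Kofi.

Kofi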